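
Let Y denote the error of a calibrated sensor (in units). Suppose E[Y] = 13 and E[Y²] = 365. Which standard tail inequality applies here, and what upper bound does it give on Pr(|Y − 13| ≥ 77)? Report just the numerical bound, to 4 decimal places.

The first two moments determine the variance, so Chebyshev's inequality is the sharpest standard bound available.
Var(Y) = E[Y²] − (E[Y])² = 365 − 169 = 196.
Chebyshev's inequality: Pr(|Y − μ| ≥ t) ≤ Var(Y)/t² = 196/5929 = 0.0331.

0.0331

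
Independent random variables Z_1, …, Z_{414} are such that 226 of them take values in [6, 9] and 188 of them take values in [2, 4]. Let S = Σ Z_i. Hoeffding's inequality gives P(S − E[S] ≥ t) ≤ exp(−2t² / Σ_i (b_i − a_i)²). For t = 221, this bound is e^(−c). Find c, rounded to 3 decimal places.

Σ(b_i − a_i)² = 226·3² + 188·2² = 2786.
c = 2t² / 2786 = 2·221² / 2786 = 35.0617.

35.062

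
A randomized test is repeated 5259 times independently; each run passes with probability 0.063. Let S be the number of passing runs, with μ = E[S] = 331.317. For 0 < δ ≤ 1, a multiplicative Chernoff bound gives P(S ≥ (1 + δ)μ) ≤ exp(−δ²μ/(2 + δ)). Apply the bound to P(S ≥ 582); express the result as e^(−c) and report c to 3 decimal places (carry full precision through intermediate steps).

68.806

Write 582 = (1 + δ)μ, so δ = 582/331.317 − 1 = 0.7566258…
Then the exponent is δ²μ/(2 + δ) = (582 − μ)² / (μ·(2 + δ)) = 68.806303.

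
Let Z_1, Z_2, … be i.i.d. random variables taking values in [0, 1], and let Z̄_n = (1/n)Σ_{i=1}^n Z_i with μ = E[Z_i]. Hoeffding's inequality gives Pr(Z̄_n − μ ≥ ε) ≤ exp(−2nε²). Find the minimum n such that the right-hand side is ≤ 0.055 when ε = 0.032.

1417

Require exp(−2nε²) ≤ 0.055, i.e. 2nε² ≥ ln(1/0.055) = 2.900422.
So n ≥ 2.900422 / (2·0.032²) = 1416.222.
The smallest integer n is 1417.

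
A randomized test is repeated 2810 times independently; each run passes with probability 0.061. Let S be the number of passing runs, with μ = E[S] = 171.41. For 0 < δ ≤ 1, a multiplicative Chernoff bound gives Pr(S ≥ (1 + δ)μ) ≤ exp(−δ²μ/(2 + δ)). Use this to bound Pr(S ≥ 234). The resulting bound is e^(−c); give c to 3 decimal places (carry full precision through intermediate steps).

9.663

Write 234 = (1 + δ)μ, so δ = 234/171.41 − 1 = 0.3651479…
Then the exponent is δ²μ/(2 + δ) = (234 − μ)² / (μ·(2 + δ)) = 9.663077.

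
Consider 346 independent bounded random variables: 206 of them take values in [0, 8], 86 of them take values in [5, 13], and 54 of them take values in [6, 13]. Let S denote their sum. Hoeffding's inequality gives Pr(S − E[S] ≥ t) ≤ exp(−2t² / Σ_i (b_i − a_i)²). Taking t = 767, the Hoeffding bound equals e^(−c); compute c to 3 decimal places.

Σ(b_i − a_i)² = 206·8² + 86·8² + 54·7² = 21334.
c = 2t² / 21334 = 2·767² / 21334 = 55.1504.

55.150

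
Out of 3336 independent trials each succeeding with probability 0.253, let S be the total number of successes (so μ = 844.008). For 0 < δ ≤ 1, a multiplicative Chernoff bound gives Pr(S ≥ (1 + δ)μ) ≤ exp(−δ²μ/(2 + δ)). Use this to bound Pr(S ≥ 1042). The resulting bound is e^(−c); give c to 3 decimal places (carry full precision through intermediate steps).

Write 1042 = (1 + δ)μ, so δ = 1042/844.008 − 1 = 0.2345855…
Then the exponent is δ²μ/(2 + δ) = (1042 − μ)² / (μ·(2 + δ)) = 20.785083.

20.785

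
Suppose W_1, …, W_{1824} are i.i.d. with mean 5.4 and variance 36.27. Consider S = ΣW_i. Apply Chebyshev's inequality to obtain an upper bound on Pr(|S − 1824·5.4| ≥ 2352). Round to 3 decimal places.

0.012

Var(S) = n·Var(W_i) = 1824·36.27 = 66156.48.
Chebyshev: Pr(|S − 1824·5.4| ≥ 2352) ≤ Var(S)/2352² = 66156.48/5531904 = 0.0120.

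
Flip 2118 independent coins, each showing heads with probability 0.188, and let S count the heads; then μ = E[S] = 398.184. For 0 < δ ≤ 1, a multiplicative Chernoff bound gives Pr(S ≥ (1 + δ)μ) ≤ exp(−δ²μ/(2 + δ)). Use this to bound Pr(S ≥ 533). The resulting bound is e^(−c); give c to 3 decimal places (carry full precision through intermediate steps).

Write 533 = (1 + δ)μ, so δ = 533/398.184 − 1 = 0.3385771…
Then the exponent is δ²μ/(2 + δ) = (533 − μ)² / (μ·(2 + δ)) = 19.518542.

19.519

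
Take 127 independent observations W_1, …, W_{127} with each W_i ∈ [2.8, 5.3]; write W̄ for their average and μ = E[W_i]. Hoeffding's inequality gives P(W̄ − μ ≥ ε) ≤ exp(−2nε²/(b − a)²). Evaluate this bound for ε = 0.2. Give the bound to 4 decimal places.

Exponent: 2nε²/(b − a)² = 2·127·0.2² / 2.5² = 1.62560.
Bound = exp(−1.62560) = 0.19679.

0.1968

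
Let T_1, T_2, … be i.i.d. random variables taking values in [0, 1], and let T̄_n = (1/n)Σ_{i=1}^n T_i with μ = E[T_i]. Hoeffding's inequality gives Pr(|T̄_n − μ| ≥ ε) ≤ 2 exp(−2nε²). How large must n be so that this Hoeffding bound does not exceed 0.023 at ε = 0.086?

Require 2·exp(−2nε²) ≤ 0.023, i.e. 2nε² ≥ ln(2/0.023) = 4.465408.
So n ≥ 4.465408 / (2·0.086²) = 301.880.
The smallest integer n is 302.

302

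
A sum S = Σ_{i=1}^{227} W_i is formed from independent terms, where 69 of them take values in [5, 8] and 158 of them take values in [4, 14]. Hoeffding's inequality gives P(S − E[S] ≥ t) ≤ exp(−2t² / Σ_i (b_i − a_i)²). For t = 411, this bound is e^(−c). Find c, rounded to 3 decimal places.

Σ(b_i − a_i)² = 69·3² + 158·10² = 16421.
c = 2t² / 16421 = 2·411² / 16421 = 20.5738.

20.574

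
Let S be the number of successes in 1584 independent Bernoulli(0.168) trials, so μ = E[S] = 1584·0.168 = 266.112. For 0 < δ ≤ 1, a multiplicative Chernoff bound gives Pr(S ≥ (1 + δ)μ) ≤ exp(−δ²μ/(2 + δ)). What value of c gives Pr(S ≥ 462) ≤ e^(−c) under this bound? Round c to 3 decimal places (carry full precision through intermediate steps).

Write 462 = (1 + δ)μ, so δ = 462/266.112 − 1 = 0.7361111…
Then the exponent is δ²μ/(2 + δ) = (462 − μ)² / (μ·(2 + δ)) = 52.700832.

52.701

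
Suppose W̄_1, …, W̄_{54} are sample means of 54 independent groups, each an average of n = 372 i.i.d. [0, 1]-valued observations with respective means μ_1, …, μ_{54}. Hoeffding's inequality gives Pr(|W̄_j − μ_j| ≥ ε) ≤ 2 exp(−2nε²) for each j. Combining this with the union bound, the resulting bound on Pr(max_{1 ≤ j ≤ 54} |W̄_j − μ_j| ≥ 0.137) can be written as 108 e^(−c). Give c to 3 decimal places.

13.964

Union bound over the 54 events: Pr(max_{1 ≤ j ≤ 54} |W̄_j − μ_j| ≥ 0.137) ≤ 54·2·exp(−2nε²) = 108 exp(−2·372·0.137²).
So c = 2·372·0.137² = 13.9641.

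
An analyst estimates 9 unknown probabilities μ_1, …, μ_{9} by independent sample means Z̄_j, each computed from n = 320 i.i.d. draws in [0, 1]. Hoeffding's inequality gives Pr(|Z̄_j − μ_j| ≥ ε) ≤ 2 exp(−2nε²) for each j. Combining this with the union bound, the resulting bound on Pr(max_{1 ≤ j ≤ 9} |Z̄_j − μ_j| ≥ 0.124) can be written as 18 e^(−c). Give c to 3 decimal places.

Union bound over the 9 events: Pr(max_{1 ≤ j ≤ 9} |Z̄_j − μ_j| ≥ 0.124) ≤ 9·2·exp(−2nε²) = 18 exp(−2·320·0.124²).
So c = 2·320·0.124² = 9.8406.

9.841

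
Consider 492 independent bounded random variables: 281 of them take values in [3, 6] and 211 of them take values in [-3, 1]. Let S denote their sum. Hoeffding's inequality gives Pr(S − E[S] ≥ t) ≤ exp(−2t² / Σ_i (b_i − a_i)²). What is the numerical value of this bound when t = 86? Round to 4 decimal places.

0.0817

Σ(b_i − a_i)² = 281·3² + 211·4² = 5905.
Exponent = 2·86² / 5905 = 2.50500.
Bound = exp(−2.50500) = 0.08168.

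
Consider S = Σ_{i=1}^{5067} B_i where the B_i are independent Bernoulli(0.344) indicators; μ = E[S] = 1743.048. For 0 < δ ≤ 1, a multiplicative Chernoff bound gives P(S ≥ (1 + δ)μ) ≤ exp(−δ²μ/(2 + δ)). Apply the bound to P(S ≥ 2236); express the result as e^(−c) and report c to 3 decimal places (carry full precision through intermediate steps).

Write 2236 = (1 + δ)μ, so δ = 2236/1743.048 − 1 = 0.2828103…
Then the exponent is δ²μ/(2 + δ) = (2236 − μ)² / (μ·(2 + δ)) = 61.070305.

61.070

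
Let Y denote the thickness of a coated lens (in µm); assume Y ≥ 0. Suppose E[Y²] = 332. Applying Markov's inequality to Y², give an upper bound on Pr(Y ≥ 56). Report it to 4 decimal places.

Since Y ≥ 0, the event {Y ≥ 56} is the same as {Y² ≥ 3136}.
Markov's inequality applied to Y² gives Pr(Y² ≥ 3136) ≤ E[Y²]/3136 = 332/3136 = 0.1059.

0.1059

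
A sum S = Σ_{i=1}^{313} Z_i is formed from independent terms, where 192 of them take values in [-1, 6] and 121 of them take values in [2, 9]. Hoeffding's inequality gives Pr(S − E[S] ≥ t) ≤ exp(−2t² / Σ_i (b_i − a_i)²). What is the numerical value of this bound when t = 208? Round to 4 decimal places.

0.0035

Σ(b_i − a_i)² = 192·7² + 121·7² = 15337.
Exponent = 2·208² / 15337 = 5.64178.
Bound = exp(−5.64178) = 0.00355.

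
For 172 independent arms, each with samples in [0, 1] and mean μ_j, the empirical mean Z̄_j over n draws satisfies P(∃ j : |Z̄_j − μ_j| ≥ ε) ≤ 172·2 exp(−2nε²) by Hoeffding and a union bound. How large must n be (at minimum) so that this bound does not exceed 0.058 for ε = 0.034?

3758

Need 2·172·exp(−2nε²) ≤ 0.058, i.e. exp(−2nε²) ≤ 0.058/344.
So 2nε² ≥ ln(344/0.058) = 8.687954.
Hence n ≥ 8.687954/(2·0.034²) = 3757.766.
The smallest integer n is 3758.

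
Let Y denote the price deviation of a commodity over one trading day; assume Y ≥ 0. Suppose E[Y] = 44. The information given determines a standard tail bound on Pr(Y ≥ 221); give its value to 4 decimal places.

0.1991

Only the mean of a non-negative variable is known, so Markov's inequality is the applicable tail bound.
Markov's inequality: for a non-negative random variable, Pr(Y ≥ a) ≤ E[Y]/a.
Here E[Y] = 44 and a = 221, so the bound is 44/221 = 0.1991.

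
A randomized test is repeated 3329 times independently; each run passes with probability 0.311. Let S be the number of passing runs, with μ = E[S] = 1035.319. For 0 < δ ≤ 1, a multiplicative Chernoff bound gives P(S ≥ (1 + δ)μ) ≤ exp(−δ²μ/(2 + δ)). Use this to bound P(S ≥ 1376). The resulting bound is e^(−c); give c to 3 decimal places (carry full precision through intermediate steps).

48.133

Write 1376 = (1 + δ)μ, so δ = 1376/1035.319 − 1 = 0.329059…
Then the exponent is δ²μ/(2 + δ) = (1376 − μ)² / (μ·(2 + δ)) = 48.132804.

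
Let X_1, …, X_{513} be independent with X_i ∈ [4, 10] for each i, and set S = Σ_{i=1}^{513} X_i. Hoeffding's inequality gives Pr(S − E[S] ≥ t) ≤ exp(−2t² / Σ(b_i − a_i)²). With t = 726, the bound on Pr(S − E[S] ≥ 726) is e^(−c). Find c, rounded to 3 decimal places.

57.080

Σ(b_i − a_i)² = 513·(6)² = 18468.
c = 2t²/18468 = 2·726²/18468 = 57.0799.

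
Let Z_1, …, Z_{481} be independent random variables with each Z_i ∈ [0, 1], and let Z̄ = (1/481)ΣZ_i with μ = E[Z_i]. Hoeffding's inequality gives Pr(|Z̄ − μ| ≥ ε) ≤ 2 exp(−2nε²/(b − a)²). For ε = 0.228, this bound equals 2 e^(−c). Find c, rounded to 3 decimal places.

c = 2nε²/(b − a)² = 2·481·0.228² / 1² = 50.0086.

50.009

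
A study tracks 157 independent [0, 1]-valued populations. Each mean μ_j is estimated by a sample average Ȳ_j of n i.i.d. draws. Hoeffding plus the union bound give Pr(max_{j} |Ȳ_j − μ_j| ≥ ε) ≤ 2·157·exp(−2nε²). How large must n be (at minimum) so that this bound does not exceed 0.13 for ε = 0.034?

3370

Need 2·157·exp(−2nε²) ≤ 0.13, i.e. exp(−2nε²) ≤ 0.13/314.
So 2nε² ≥ ln(314/0.13) = 7.789614.
Hence n ≥ 7.789614/(2·0.034²) = 3369.210.
The smallest integer n is 3370.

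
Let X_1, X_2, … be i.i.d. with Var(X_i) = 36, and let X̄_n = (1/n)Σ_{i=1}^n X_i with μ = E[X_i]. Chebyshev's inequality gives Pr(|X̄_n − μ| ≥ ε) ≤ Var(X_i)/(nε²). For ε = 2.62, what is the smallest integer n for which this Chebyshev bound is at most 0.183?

29

Require 36/(n·2.62²) ≤ 0.183, i.e. n ≥ 36/(0.183·2.62²) = 28.658.
The smallest integer n is 29.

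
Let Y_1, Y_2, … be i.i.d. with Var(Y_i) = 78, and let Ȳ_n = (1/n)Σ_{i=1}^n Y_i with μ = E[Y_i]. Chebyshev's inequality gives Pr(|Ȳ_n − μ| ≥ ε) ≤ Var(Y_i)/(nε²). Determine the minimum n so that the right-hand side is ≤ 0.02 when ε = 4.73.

175

Require 78/(n·4.73²) ≤ 0.02, i.e. n ≥ 78/(0.02·4.73²) = 174.318.
The smallest integer n is 175.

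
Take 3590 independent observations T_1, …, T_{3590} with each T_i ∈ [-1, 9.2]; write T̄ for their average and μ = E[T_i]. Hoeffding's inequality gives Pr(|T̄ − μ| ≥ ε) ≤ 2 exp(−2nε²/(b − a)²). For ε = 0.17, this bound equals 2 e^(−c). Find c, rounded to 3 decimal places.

1.994

c = 2nε²/(b − a)² = 2·3590·0.17² / 10.2² = 1.9944.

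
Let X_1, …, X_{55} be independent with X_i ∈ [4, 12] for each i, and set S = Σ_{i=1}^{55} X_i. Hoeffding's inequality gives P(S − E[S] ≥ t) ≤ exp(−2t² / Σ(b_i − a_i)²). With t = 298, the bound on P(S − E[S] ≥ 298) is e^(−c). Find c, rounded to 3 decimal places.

Σ(b_i − a_i)² = 55·(8)² = 3520.
c = 2t²/3520 = 2·298²/3520 = 50.4568.

50.457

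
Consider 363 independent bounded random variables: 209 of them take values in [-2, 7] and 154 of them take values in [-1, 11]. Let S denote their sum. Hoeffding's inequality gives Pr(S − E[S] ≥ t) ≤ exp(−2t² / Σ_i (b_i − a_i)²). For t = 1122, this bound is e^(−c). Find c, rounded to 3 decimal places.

Σ(b_i − a_i)² = 209·9² + 154·12² = 39105.
c = 2t² / 39105 = 2·1122² / 39105 = 64.3848.

64.385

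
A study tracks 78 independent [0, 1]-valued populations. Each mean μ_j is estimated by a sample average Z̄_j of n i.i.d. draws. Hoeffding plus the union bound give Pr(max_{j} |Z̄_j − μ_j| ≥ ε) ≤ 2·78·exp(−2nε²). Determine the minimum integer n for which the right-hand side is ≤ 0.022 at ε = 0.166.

161

Need 2·78·exp(−2nε²) ≤ 0.022, i.e. exp(−2nε²) ≤ 0.022/156.
So 2nε² ≥ ln(156/0.022) = 8.866569.
Hence n ≥ 8.866569/(2·0.166²) = 160.883.
The smallest integer n is 161.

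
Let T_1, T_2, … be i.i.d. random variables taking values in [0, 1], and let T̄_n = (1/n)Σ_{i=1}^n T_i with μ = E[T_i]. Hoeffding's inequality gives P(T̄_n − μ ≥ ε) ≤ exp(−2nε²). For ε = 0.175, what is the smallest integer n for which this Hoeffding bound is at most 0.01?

76

Require exp(−2nε²) ≤ 0.01, i.e. 2nε² ≥ ln(1/0.01) = 4.605170.
So n ≥ 4.605170 / (2·0.175²) = 75.186.
The smallest integer n is 76.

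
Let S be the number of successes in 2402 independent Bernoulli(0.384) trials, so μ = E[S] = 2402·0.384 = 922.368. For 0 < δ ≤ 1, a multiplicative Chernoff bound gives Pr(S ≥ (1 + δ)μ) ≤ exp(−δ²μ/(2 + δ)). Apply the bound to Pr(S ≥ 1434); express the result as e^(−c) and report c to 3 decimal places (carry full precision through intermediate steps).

111.089

Write 1434 = (1 + δ)μ, so δ = 1434/922.368 − 1 = 0.554694…
Then the exponent is δ²μ/(2 + δ) = (1434 − μ)² / (μ·(2 + δ)) = 111.089313.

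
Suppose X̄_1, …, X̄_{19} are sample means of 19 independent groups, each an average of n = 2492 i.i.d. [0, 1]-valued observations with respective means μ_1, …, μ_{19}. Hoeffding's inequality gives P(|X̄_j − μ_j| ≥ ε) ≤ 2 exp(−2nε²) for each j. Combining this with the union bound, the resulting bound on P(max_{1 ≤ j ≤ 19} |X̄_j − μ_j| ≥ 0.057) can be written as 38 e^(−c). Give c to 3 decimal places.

16.193

Union bound over the 19 events: P(max_{1 ≤ j ≤ 19} |X̄_j − μ_j| ≥ 0.057) ≤ 19·2·exp(−2nε²) = 38 exp(−2·2492·0.057²).
So c = 2·2492·0.057² = 16.1930.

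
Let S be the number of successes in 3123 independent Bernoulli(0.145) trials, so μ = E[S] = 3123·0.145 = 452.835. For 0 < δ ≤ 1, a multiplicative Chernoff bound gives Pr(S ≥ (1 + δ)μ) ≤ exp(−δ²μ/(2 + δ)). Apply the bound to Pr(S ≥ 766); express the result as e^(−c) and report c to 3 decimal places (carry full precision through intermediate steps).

Write 766 = (1 + δ)μ, so δ = 766/452.835 − 1 = 0.6915654…
Then the exponent is δ²μ/(2 + δ) = (766 − μ)² / (μ·(2 + δ)) = 80.463982.

80.464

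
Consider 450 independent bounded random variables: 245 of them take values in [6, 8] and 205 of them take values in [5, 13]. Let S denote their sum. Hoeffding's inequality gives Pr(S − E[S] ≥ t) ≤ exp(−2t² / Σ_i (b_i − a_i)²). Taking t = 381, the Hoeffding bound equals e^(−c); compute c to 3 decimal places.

20.590

Σ(b_i − a_i)² = 245·2² + 205·8² = 14100.
c = 2t² / 14100 = 2·381² / 14100 = 20.5902.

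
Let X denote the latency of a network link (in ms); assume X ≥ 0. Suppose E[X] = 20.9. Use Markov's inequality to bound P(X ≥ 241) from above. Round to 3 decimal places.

Markov's inequality: for a non-negative random variable, P(X ≥ a) ≤ E[X]/a.
Here E[X] = 20.9 and a = 241, so the bound is 20.9/241 = 0.0867.

0.087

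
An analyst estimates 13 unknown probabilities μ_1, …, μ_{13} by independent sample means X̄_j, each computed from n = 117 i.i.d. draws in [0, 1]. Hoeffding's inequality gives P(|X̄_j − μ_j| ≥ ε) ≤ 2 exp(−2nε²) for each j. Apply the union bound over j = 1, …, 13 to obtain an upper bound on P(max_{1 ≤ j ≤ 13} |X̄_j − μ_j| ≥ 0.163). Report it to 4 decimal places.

Per-experiment Hoeffding bound: 2·exp(−2·117·0.163²) = 2·exp(−6.21715) = 0.0039899.
Union bound over 13 events: 13·0.0039899 = 0.05187.

0.0519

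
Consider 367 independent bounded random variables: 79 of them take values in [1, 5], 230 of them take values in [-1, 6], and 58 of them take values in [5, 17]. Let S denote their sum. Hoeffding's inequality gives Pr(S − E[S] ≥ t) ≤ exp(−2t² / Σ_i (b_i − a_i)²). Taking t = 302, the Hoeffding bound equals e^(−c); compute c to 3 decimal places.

8.734

Σ(b_i − a_i)² = 79·4² + 230·7² + 58·12² = 20886.
c = 2t² / 20886 = 2·302² / 20886 = 8.7335.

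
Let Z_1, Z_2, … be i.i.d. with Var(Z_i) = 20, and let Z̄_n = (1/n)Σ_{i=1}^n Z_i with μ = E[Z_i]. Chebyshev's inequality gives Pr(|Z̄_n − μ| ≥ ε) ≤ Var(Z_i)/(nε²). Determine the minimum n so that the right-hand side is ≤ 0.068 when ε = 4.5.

15

Require 20/(n·4.5²) ≤ 0.068, i.e. n ≥ 20/(0.068·4.5²) = 14.524.
The smallest integer n is 15.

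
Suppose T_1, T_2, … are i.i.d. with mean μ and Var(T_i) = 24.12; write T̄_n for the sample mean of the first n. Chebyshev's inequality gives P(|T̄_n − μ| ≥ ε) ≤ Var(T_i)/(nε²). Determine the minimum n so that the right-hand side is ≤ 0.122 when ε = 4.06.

Require 24.12/(n·4.06²) ≤ 0.122, i.e. n ≥ 24.12/(0.122·4.06²) = 11.994.
The smallest integer n is 12.

12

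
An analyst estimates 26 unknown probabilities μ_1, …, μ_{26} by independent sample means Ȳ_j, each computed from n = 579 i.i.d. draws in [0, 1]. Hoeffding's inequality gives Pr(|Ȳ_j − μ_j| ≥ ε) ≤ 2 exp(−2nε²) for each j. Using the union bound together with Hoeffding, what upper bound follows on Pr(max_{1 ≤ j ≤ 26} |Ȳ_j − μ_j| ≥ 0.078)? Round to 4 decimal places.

0.0453

Per-experiment Hoeffding bound: 2·exp(−2·579·0.078²) = 2·exp(−7.04527) = 0.001743.
Union bound over 26 events: 26·0.001743 = 0.04532.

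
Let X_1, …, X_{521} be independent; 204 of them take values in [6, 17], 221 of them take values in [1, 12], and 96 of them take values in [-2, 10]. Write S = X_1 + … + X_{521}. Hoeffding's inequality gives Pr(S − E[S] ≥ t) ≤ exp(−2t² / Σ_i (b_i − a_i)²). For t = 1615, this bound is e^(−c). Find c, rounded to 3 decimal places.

Σ(b_i − a_i)² = 204·11² + 221·11² + 96·12² = 65249.
c = 2t² / 65249 = 2·1615² / 65249 = 79.9468.

79.947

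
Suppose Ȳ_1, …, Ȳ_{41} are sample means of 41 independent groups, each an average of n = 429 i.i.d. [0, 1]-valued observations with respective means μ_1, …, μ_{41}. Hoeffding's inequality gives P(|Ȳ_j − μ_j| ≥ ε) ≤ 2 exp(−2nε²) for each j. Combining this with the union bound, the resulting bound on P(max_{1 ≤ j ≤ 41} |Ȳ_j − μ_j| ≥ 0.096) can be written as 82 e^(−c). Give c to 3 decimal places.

7.907

Union bound over the 41 events: P(max_{1 ≤ j ≤ 41} |Ȳ_j − μ_j| ≥ 0.096) ≤ 41·2·exp(−2nε²) = 82 exp(−2·429·0.096²).
So c = 2·429·0.096² = 7.9073.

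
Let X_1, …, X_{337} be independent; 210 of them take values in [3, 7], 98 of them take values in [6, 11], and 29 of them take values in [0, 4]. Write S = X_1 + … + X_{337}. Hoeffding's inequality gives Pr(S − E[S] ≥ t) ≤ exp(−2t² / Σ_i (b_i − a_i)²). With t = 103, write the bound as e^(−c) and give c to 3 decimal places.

3.382

Σ(b_i − a_i)² = 210·4² + 98·5² + 29·4² = 6274.
c = 2t² / 6274 = 2·103² / 6274 = 3.3819.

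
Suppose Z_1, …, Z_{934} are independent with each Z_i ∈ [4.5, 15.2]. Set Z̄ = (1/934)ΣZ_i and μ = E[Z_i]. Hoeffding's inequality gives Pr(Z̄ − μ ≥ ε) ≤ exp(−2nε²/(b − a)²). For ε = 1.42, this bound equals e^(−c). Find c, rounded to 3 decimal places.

c = 2nε²/(b − a)² = 2·934·1.42² / 10.7² = 32.8993.

32.899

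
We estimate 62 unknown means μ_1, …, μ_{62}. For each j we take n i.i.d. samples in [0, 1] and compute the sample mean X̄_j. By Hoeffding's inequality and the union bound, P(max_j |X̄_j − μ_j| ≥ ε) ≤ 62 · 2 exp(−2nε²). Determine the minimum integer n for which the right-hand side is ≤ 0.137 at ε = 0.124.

Need 2·62·exp(−2nε²) ≤ 0.137, i.e. exp(−2nε²) ≤ 0.137/124.
So 2nε² ≥ ln(124/0.137) = 6.808056.
Hence n ≥ 6.808056/(2·0.124²) = 221.386.
The smallest integer n is 222.

222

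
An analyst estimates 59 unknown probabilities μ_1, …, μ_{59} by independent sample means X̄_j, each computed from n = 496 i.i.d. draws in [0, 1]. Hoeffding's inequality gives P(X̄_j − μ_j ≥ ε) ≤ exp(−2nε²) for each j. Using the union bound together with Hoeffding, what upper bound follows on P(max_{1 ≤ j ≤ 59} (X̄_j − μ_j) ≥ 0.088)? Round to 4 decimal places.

0.0272

Per-experiment Hoeffding bound: exp(−2·496·0.088²) = exp(−7.68205) = 0.00046103.
Union bound over 59 events: 59·0.00046103 = 0.02720.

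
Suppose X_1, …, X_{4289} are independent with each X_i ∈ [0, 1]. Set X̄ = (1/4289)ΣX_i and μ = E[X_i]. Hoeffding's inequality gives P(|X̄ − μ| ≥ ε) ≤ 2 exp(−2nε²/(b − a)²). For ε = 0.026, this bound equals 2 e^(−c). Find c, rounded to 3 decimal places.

5.799

c = 2nε²/(b − a)² = 2·4289·0.026² / 1² = 5.7987.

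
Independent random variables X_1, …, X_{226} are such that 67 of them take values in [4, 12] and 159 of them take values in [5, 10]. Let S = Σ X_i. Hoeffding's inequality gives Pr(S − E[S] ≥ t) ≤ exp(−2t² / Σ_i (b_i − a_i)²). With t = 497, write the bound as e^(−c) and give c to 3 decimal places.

59.787

Σ(b_i − a_i)² = 67·8² + 159·5² = 8263.
c = 2t² / 8263 = 2·497² / 8263 = 59.7868.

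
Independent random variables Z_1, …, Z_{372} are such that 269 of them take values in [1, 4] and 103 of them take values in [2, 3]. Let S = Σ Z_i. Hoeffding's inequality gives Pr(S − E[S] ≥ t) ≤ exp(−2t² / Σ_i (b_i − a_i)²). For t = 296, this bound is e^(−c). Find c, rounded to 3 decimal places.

Σ(b_i − a_i)² = 269·3² + 103·1² = 2524.
c = 2t² / 2524 = 2·296² / 2524 = 69.4263.

69.426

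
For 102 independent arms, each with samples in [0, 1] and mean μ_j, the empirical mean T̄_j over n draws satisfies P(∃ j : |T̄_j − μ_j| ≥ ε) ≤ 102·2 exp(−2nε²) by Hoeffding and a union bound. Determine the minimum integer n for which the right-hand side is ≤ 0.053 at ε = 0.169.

Need 2·102·exp(−2nε²) ≤ 0.053, i.e. exp(−2nε²) ≤ 0.053/204.
So 2nε² ≥ ln(204/0.053) = 8.255583.
Hence n ≥ 8.255583/(2·0.169²) = 144.525.
The smallest integer n is 145.

145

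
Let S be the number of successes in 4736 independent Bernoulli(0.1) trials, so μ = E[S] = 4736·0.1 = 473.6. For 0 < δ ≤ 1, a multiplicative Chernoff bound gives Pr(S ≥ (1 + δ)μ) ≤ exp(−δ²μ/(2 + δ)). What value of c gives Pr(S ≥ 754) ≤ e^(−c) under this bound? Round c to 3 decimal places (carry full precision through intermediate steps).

64.047

Write 754 = (1 + δ)μ, so δ = 754/473.6 − 1 = 0.5920608…
Then the exponent is δ²μ/(2 + δ) = (754 − μ)² / (μ·(2 + δ)) = 64.047051.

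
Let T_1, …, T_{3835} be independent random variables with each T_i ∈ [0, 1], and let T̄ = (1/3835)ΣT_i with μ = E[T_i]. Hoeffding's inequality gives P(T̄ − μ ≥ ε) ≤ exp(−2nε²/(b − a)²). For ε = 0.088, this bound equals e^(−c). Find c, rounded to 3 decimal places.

c = 2nε²/(b − a)² = 2·3835·0.088² / 1² = 59.3965.

59.396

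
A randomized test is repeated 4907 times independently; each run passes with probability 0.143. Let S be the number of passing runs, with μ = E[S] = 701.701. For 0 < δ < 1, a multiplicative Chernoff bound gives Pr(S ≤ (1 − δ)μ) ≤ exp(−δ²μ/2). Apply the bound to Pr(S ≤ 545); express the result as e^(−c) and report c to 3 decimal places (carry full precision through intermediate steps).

Write 545 = (1 − δ)μ, so δ = 1 − 545/701.701 = 0.2233159…
Then the exponent is δ²μ/2 = (μ − 545)²/(2μ) = 17.496914.

17.497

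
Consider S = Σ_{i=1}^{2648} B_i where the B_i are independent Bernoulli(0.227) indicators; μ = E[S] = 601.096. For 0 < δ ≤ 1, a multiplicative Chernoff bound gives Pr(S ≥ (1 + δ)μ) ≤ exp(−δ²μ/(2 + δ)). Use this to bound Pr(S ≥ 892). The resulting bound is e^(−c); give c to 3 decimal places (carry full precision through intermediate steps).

Write 892 = (1 + δ)μ, so δ = 892/601.096 − 1 = 0.483956…
Then the exponent is δ²μ/(2 + δ) = (892 − μ)² / (μ·(2 + δ)) = 56.677626.

56.678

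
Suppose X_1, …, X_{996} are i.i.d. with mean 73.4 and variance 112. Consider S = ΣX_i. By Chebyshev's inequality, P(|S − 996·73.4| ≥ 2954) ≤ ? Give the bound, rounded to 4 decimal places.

0.0128

Var(S) = n·Var(X_i) = 996·112 = 111552.
Chebyshev: P(|S − 996·73.4| ≥ 2954) ≤ Var(S)/2954² = 111552/8726116 = 0.0128.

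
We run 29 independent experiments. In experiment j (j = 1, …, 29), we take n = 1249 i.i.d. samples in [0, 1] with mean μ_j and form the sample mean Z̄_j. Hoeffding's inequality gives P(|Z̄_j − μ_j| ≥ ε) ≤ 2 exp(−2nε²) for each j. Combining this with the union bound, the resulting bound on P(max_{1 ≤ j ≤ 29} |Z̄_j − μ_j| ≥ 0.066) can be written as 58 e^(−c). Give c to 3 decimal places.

10.881

Union bound over the 29 events: P(max_{1 ≤ j ≤ 29} |Z̄_j − μ_j| ≥ 0.066) ≤ 29·2·exp(−2nε²) = 58 exp(−2·1249·0.066²).
So c = 2·1249·0.066² = 10.8813.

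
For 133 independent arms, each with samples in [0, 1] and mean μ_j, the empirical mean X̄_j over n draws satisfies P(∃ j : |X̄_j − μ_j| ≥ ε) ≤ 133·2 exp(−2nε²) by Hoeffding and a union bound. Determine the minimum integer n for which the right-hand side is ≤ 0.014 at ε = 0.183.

Need 2·133·exp(−2nε²) ≤ 0.014, i.e. exp(−2nε²) ≤ 0.014/266.
So 2nε² ≥ ln(266/0.014) = 9.852194.
Hence n ≥ 9.852194/(2·0.183²) = 147.096.
The smallest integer n is 148.

148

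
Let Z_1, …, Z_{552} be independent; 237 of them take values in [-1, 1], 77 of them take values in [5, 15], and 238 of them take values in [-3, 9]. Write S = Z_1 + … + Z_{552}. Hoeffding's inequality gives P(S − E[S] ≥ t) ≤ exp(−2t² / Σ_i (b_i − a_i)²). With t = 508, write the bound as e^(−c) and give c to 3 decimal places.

12.025

Σ(b_i − a_i)² = 237·2² + 77·10² + 238·12² = 42920.
c = 2t² / 42920 = 2·508² / 42920 = 12.0253.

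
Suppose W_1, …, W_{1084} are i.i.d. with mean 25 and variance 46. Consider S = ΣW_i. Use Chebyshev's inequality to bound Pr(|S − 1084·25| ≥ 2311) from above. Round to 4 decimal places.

0.0093

Var(S) = n·Var(W_i) = 1084·46 = 49864.
Chebyshev: Pr(|S − 1084·25| ≥ 2311) ≤ Var(S)/2311² = 49864/5340721 = 0.0093.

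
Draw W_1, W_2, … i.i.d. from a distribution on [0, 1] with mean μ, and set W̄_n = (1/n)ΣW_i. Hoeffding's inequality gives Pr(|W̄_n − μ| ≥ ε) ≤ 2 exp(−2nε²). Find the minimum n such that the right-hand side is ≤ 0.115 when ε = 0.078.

235

Require 2·exp(−2nε²) ≤ 0.115, i.e. 2nε² ≥ ln(2/0.115) = 2.855970.
So n ≥ 2.855970 / (2·0.078²) = 234.712.
The smallest integer n is 235.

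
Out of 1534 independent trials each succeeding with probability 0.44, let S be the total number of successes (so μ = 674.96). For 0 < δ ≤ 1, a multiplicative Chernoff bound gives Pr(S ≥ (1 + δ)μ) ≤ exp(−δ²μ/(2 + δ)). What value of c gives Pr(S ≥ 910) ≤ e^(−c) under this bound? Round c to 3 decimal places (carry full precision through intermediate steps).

Write 910 = (1 + δ)μ, so δ = 910/674.96 − 1 = 0.348228…
Then the exponent is δ²μ/(2 + δ) = (910 − μ)² / (μ·(2 + δ)) = 34.855013.

34.855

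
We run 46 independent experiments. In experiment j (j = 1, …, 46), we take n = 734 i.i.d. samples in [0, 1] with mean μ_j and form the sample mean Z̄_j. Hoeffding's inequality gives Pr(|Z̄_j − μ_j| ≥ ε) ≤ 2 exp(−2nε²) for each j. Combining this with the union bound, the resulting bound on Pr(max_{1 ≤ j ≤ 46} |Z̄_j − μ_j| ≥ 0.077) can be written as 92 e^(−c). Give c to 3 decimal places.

8.704

Union bound over the 46 events: Pr(max_{1 ≤ j ≤ 46} |Z̄_j − μ_j| ≥ 0.077) ≤ 46·2·exp(−2nε²) = 92 exp(−2·734·0.077²).
So c = 2·734·0.077² = 8.7038.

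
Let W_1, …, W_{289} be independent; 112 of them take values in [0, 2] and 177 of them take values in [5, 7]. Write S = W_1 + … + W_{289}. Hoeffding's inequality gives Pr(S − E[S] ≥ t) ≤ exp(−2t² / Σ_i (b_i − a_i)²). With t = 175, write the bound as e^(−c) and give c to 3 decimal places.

Σ(b_i − a_i)² = 112·2² + 177·2² = 1156.
c = 2t² / 1156 = 2·175² / 1156 = 52.9844.

52.984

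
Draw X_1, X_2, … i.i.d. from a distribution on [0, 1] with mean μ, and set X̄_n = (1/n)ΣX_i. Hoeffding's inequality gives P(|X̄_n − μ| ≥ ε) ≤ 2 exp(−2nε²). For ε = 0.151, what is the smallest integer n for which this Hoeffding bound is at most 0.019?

Require 2·exp(−2nε²) ≤ 0.019, i.e. 2nε² ≥ ln(2/0.019) = 4.656463.
So n ≥ 4.656463 / (2·0.151²) = 102.111.
The smallest integer n is 103.

103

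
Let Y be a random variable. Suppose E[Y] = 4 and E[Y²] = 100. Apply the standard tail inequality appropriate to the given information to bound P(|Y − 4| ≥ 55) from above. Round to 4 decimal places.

The first two moments determine the variance, so Chebyshev's inequality is the sharpest standard bound available.
Var(Y) = E[Y²] − (E[Y])² = 100 − 16 = 84.
Chebyshev's inequality: P(|Y − μ| ≥ t) ≤ Var(Y)/t² = 84/3025 = 0.0278.

0.0278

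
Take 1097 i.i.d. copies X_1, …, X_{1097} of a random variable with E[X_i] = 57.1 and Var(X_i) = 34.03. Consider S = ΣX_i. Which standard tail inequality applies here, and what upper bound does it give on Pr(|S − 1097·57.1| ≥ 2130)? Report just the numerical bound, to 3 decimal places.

0.008

With mean and variance of each term known, Chebyshev's inequality bounds the deviation of the sum (or sample mean).
Var(S) = n·Var(X_i) = 1097·34.03 = 37330.91.
Chebyshev: Pr(|S − 1097·57.1| ≥ 2130) ≤ Var(S)/2130² = 37330.91/4536900 = 0.0082.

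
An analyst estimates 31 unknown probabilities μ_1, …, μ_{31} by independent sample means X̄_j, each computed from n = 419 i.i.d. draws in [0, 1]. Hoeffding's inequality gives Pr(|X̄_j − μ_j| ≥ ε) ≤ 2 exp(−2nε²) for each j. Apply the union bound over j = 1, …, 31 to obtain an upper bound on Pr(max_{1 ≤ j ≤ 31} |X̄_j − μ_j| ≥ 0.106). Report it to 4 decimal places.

Per-experiment Hoeffding bound: 2·exp(−2·419·0.106²) = 2·exp(−9.41577) = 0.00016286.
Union bound over 31 events: 31·0.00016286 = 0.00505.

0.0050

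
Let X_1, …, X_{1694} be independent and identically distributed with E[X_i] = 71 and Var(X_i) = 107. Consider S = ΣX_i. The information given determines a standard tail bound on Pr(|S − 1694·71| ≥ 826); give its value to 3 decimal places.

0.266

With mean and variance of each term known, Chebyshev's inequality bounds the deviation of the sum (or sample mean).
Var(S) = n·Var(X_i) = 1694·107 = 181258.
Chebyshev: Pr(|S − 1694·71| ≥ 826) ≤ Var(S)/826² = 181258/682276 = 0.2657.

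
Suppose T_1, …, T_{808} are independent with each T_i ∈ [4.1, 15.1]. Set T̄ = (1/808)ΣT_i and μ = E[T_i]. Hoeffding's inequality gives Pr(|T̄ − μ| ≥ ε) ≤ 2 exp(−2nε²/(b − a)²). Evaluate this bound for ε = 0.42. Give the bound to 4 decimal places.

0.1896

Exponent: 2nε²/(b − a)² = 2·808·0.42² / 11² = 2.35589.
Bound = 2·exp(−2.35589) = 0.18962.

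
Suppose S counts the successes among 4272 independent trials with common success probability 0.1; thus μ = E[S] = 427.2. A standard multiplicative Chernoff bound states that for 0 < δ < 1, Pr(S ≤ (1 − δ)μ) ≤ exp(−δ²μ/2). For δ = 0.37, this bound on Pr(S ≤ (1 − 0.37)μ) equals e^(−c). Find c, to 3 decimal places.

29.242

c = δ²μ/2 = 0.37²·427.2/2 = 29.2418.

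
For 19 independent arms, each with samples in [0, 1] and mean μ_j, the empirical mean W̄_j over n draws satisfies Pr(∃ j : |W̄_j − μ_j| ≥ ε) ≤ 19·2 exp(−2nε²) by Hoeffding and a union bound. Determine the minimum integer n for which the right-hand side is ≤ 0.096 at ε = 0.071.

594

Need 2·19·exp(−2nε²) ≤ 0.096, i.e. exp(−2nε²) ≤ 0.096/38.
So 2nε² ≥ ln(38/0.096) = 5.980993.
Hence n ≥ 5.980993/(2·0.071²) = 593.235.
The smallest integer n is 594.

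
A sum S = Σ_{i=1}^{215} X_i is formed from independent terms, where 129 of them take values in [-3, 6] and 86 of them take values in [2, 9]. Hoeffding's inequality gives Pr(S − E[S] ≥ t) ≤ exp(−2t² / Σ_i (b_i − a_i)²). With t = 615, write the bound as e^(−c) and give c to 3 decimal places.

Σ(b_i − a_i)² = 129·9² + 86·7² = 14663.
c = 2t² / 14663 = 2·615² / 14663 = 51.5890.

51.589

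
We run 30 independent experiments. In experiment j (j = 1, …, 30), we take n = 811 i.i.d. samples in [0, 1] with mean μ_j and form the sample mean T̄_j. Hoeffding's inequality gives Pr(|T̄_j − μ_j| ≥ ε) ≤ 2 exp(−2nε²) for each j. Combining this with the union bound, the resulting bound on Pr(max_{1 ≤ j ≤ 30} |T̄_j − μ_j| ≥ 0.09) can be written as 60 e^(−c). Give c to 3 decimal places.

13.138

Union bound over the 30 events: Pr(max_{1 ≤ j ≤ 30} |T̄_j − μ_j| ≥ 0.09) ≤ 30·2·exp(−2nε²) = 60 exp(−2·811·0.09²).
So c = 2·811·0.09² = 13.1382.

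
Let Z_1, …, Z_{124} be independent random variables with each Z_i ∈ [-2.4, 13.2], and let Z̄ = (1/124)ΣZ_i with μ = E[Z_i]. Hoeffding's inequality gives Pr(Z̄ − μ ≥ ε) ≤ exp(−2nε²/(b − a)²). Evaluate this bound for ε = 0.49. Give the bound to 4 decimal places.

Exponent: 2nε²/(b − a)² = 2·124·0.49² / 15.6² = 0.24468.
Bound = exp(−0.24468) = 0.78296.

0.7830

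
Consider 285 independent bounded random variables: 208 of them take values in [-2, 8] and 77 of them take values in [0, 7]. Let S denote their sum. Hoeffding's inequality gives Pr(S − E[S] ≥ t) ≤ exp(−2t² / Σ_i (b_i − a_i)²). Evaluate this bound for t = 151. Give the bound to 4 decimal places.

Σ(b_i − a_i)² = 208·10² + 77·7² = 24573.
Exponent = 2·151² / 24573 = 1.85578.
Bound = exp(−1.85578) = 0.15633.

0.1563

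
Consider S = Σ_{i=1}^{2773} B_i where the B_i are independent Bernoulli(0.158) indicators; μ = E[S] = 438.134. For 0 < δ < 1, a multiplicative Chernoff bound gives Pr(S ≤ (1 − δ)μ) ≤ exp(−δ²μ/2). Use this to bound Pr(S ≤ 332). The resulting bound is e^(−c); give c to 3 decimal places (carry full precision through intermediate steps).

12.855

Write 332 = (1 − δ)μ, so δ = 1 − 332/438.134 = 0.242241…
Then the exponent is δ²μ/2 = (μ − 332)²/(2μ) = 12.855001.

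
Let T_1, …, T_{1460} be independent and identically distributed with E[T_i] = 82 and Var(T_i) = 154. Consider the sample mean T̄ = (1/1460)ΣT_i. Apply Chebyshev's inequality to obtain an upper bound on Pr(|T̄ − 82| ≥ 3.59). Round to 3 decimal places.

Var(T̄) = Var(T_i)/n = 154/1460 = 0.10548.
Chebyshev: Pr(|T̄ − 82| ≥ 3.59) ≤ Var(T̄)/(3.59)² = 154/(1460·3.59²) = 0.0082.

0.008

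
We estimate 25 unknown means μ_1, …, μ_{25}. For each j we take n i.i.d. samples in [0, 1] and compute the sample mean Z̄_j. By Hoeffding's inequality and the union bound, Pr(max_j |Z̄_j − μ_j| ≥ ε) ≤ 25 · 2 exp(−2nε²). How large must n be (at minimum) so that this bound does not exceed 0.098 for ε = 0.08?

488

Need 2·25·exp(−2nε²) ≤ 0.098, i.e. exp(−2nε²) ≤ 0.098/50.
So 2nε² ≥ ln(50/0.098) = 6.234811.
Hence n ≥ 6.234811/(2·0.08²) = 487.095.
The smallest integer n is 488.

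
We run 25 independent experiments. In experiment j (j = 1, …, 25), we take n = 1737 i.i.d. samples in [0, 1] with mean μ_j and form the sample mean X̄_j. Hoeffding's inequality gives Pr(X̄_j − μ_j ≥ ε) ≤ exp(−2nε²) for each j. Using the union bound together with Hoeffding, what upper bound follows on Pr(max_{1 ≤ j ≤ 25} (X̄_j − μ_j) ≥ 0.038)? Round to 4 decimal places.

0.1657

Per-experiment Hoeffding bound: exp(−2·1737·0.038²) = exp(−5.01646) = 0.006628.
Union bound over 25 events: 25·0.006628 = 0.16570.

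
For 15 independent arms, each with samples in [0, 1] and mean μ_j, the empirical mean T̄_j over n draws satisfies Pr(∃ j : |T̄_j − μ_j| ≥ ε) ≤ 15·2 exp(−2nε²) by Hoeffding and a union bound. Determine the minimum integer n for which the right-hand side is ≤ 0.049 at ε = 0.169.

Need 2·15·exp(−2nε²) ≤ 0.049, i.e. exp(−2nε²) ≤ 0.049/30.
So 2nε² ≥ ln(30/0.049) = 6.417132.
Hence n ≥ 6.417132/(2·0.169²) = 112.341.
The smallest integer n is 113.

113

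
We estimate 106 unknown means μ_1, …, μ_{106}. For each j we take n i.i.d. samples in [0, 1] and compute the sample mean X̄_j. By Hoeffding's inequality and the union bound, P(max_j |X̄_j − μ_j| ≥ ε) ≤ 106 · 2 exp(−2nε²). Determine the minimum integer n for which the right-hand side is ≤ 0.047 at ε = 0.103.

397

Need 2·106·exp(−2nε²) ≤ 0.047, i.e. exp(−2nε²) ≤ 0.047/212.
So 2nε² ≥ ln(212/0.047) = 8.414194.
Hence n ≥ 8.414194/(2·0.103²) = 396.559.
The smallest integer n is 397.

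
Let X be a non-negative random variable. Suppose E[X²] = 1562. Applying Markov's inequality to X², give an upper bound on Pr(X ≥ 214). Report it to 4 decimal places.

0.0341

Since X ≥ 0, the event {X ≥ 214} is the same as {X² ≥ 45796}.
Markov's inequality applied to X² gives Pr(X² ≥ 45796) ≤ E[X²]/45796 = 1562/45796 = 0.0341.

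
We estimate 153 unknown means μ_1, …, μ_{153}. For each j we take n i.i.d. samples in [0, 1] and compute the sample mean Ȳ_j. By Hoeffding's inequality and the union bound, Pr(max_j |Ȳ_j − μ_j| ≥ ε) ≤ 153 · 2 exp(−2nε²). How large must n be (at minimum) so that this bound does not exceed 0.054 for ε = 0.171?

148

Need 2·153·exp(−2nε²) ≤ 0.054, i.e. exp(−2nε²) ≤ 0.054/306.
So 2nε² ≥ ln(306/0.054) = 8.642356.
Hence n ≥ 8.642356/(2·0.171²) = 147.778.
The smallest integer n is 148.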